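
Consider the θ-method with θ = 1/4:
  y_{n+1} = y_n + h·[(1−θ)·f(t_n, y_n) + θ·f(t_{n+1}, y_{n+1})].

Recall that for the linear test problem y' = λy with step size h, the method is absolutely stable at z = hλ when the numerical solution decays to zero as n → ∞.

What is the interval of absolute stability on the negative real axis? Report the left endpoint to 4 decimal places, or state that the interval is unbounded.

On y'=λy, z=hλ:
  y_{n+1} = y_n + z·[3/4·y_n + 1/4·y_{n+1}] ⇒ (1 − 1/4z)y_{n+1} = (1 + 3/4z)y_n
  so R(z) = (1 + 3/4z)/(1 − 1/4z).

Find x<0 with |R(x)|<1.
x=-1.38: |R|=0.0260
R=−1: 1+3/4x = −1+1/4x ⇒ -1/2x=2 ⇒ x=2/(-1/2)=-4.0000
Confirm numerically:
  x=-3.283: |R|=0.80310 <1
  x=-2.969: |R|=0.70412 <1
  x=-2.640: |R|=0.59036 <1
  x=-4.426: |R|=1.10112 >1
  x=-4.055: |R|=1.01366 >1
So |R|<1 on (-4.0000, 0).

z∈(-4.0000,0).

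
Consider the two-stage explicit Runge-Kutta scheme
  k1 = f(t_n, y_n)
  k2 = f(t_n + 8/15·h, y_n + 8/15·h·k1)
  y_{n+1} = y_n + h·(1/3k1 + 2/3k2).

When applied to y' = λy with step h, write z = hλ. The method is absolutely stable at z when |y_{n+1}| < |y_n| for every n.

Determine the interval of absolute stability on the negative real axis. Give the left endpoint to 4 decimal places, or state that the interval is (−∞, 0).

z∈(-2.8125,0).

Test eqn y'=λy, z=hλ:
  k1=λy_n ⇒ h·k1=z·y_n;  k2=λ(1+8/15z)y_n ⇒ h·k2=z(1+8/15z)y_n
  y_{n+1}/y_n = 1 + 1/3z + 2/3z(1+8/15z) = 1 + z + 16/45z²
  R(z) = 1 + z + 16/45z².

Need |R(x)|<1, x<0.
x=-1.54: |R|=0.3032
R=1: x+16/45x²=0 ⇒ x=−45/16=-2.8125; min R=1−1/(4·16/45)=0.2969>−1
Confirm numerically:
  x=-2.703: |R|=0.89476 <1
  x=-2.557: |R|=0.76771 <1
  x=-2.446: |R|=0.68126 <1
  x=-3.303: |R|=1.57604 >1
  x=-3.213: |R|=1.45753 >1
  x=-2.921: |R|=1.11269 >1
So |R|<1 on (-2.8125, 0).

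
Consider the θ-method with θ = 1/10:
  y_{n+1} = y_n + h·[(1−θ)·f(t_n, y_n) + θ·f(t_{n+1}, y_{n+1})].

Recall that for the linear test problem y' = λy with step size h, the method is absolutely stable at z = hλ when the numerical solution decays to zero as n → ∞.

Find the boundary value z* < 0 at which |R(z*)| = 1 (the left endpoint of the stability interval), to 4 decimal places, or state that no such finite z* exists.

z* = -2.5000.

On y'=λy, z=hλ:
  y_{n+1} = y_n + z·[9/10·y_n + 1/10·y_{n+1}] ⇒ (1 − 1/10z)y_{n+1} = (1 + 9/10z)y_n
  Hence R(z) = (1 + 9/10z)/(1 − 1/10z).

Find x<0 with |R(x)|<1.
x=-1.25: |R|=0.1111
R=−1: 1+9/10x = −1+1/10x ⇒ -4/5x=2 ⇒ x=2/(-4/5)=-2.5000
Confirm numerically:
  x=-2.210: |R|=0.80999 <1
  x=-1.563: |R|=0.35173 <1
  x=-1.336: |R|=0.17855 <1
  x=-1.206: |R|=0.07621 <1
  x=-2.864: |R|=1.22637 >1
  x=-2.729: |R|=1.14392 >1
  x=-2.725: |R|=1.14145 >1
So |R|<1 on (-2.5000, 0).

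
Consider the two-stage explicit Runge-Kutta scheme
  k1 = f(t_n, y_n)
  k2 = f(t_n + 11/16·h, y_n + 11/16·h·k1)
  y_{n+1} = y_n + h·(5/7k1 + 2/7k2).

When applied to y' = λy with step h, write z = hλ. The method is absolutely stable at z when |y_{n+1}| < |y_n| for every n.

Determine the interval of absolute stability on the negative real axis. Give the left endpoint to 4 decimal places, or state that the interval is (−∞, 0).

With y'=λy (z=hλ):
  k1=λy_n ⇒ h·k1=z·y_n;  k2=λ(1+11/16z)y_n ⇒ h·k2=z(1+11/16z)y_n
  y_{n+1}/y_n = 1 + 5/7z + 2/7z(1+11/16z) = 1 + z + 11/56z²
  R(z) = 1 + z + 11/56z².

Solve |R(x)|<1 on ℝ⁻.
x=-1.05: |R|=0.1666
R=1: x+11/56x²=0 ⇒ x=−56/11=-5.0909; min R=1−1/(4·11/56)=-0.2727>−1
Confirm numerically:
  x=-4.733: |R|=0.66725 <1
  x=-4.662: |R|=0.60723 <1
  x=-4.519: |R|=0.49234 <1
  x=-3.711: |R|=0.00588 <1
  x=-5.574: |R|=1.52893 >1
  x=-5.550: |R|=1.50049 >1
  x=-5.442: |R|=1.37530 >1
Interval (-5.0909, 0).

z∈(-5.0909,0).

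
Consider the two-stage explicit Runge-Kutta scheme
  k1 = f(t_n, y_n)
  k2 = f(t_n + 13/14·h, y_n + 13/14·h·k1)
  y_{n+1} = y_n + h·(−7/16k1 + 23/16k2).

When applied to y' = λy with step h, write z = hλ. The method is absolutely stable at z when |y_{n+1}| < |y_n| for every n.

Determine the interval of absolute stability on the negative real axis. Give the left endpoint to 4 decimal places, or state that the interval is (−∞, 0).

With y'=λy (z=hλ):
  k1=λy_n ⇒ h·k1=z·y_n;  k2=λ(1+13/14z)y_n ⇒ h·k2=z(1+13/14z)y_n
  y_{n+1}/y_n = 1 − 7/16z + 23/16z(1+13/14z) = 1 + z + 299/224z²
  ⇒ R(z) = 1 + z + 299/224z².

Boundary: |R(x)|=1, x<0.
x=-0.56: |R|=0.8586
R=1: x+299/224x²=0 ⇒ x=−224/299=-0.7492; min R=1−1/(4·299/224)=0.8127>−1
Confirm numerically:
  x=-0.653: |R|=0.91618 <1
  x=-0.599: |R|=0.87994 <1
  x=-0.370: |R|=0.81274 <1
  x=-0.304: |R|=0.81936 <1
  x=-1.206: |R|=1.73541 >1
  x=-1.010: |R|=1.35165 >1
So |R|<1 on (-0.7492, 0).

z∈(-0.7492,0).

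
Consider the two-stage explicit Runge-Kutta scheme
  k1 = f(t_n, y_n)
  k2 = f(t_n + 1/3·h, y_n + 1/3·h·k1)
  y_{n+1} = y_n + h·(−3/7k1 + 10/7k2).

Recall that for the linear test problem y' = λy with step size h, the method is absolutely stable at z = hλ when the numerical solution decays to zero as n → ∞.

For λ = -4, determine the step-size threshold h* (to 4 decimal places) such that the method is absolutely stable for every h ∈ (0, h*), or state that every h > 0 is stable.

(-2.1000,0); λ=-4 ⇒ h* = (21/10)/4 = 0.5250.

Set f=λy, z=hλ:
  k1=λy_n ⇒ h·k1=z·y_n;  k2=λ(1+1/3z)y_n ⇒ h·k2=z(1+1/3z)y_n
  y_{n+1}/y_n = 1 − 3/7z + 10/7z(1+1/3z) = 1 + z + 10/21z²
  Hence R(z) = 1 + z + 10/21z².

Boundary: |R(x)|=1, x<0.
x=-0.69: |R|=0.5367
R=1: x+10/21x²=0 ⇒ x=−21/10=-2.1000; min R=1−1/(4·10/21)=0.4750>−1
Confirm numerically:
  x=-1.786: |R|=0.73295 <1
  x=-1.497: |R|=0.57015 <1
  x=-1.479: |R|=0.56264 <1
  x=-2.557: |R|=1.55645 >1
  x=-2.276: |R|=1.19075 >1
  x=-2.171: |R|=1.07340 >1
So |R|<1 on (-2.1000, 0).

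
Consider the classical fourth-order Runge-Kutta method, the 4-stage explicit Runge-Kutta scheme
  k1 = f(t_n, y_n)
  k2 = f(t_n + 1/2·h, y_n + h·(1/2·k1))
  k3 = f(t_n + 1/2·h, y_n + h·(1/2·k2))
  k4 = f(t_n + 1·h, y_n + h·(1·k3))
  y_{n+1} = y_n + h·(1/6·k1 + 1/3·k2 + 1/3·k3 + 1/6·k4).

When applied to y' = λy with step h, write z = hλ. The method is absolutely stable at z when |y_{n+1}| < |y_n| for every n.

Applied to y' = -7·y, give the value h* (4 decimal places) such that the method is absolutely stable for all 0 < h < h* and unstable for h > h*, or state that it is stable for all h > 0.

(-2.7853,0); λ=-7 ⇒ h* = 0.3979.

Test eqn y'=λy, z=hλ:
  order 4, 4-stage ⇒ R(z)=1+z+z^2/2+z^3/6+z^4/24
  (e.g. R(-0.46)=0.63144, |R|=0.63144)

Solve |R(x)|<1 on ℝ⁻.
x=-0.46: |R|=0.6314
|R(-2.32)|=0.4971 |R(-2.18)|=0.4105 |R(-1.09)|=0.3470
Bisect:
  x_lo=-3.6298 |R|=3.2203  x_hi=-0.3157 |R|=0.7293
  mid=-1.97278 |R|=0.32463 →hi
  mid=-2.80130 |R|=1.02440 →lo
  mid=-2.38704 |R|=0.54785 →hi
  mid=-2.59417 |R|=0.74806 →hi
  mid=-2.69774 |R|=0.87582 →hi
  mid=-2.74952 |R|=0.94739 →hi
  mid=-2.77541 |R|=0.98520 →hi
  ...
  [-2.78532,-2.78512] ⇒ x*=-2.7853
Stable set (-2.7853, 0).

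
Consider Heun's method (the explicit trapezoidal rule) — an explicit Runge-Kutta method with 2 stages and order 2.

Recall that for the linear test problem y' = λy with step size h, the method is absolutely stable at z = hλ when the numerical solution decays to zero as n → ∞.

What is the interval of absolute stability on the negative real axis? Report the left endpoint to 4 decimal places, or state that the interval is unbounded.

On y'=λy, z=hλ:
  order 2, 2-stage ⇒ R(z)=1+z+z^2/2
  (e.g. R(-1.75)=0.78125, |R|=0.78125)

Boundary: |R(x)|=1, x<0.
x=-1.75: |R|=0.7812
|R(-1.24)|=0.5288 |R(-1.18)|=0.5162 |R(-0.8)|=0.5200
Bisect:
  x_lo=-2.7536 |R|=2.0375  x_hi=-0.3755 |R|=0.6950
  mid=-1.56451 |R|=0.65934 →hi
  mid=-2.15903 |R|=1.17168 →lo
  mid=-1.86177 |R|=0.87133 →hi
  mid=-2.01040 |R|=1.01046 →lo
  mid=-1.93609 |R|=0.93813 →hi
  mid=-1.97325 |R|=0.97360 →hi
  mid=-1.99182 |R|=0.99186 →hi
  ...
  [-2.00010,-1.99995] ⇒ x*=-2.0000
Stable set (-2.0000, 0).

(-2.0000, 0).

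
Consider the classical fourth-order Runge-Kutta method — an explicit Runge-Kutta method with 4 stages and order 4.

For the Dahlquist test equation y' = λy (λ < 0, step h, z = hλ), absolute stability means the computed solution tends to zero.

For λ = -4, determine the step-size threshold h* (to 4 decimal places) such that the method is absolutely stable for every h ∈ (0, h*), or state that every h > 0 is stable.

(-2.7853,0); λ=-4 ⇒ h* = 0.6963.

With y'=λy (z=hλ):
  order 4, 4-stage ⇒ R(z)=1+z+z^2/2+z^3/6+z^4/24
  (e.g. R(-1.29)=0.29965, |R|=0.29965)

Find x<0 with |R(x)|<1.
x=-1.29: |R|=0.2997
|R(-2.59)|=0.7433 |R(-2.45)|=0.6015 |R(-1.84)|=0.2921
Bisect:
  x_lo=-3.3715 |R|=2.3084  x_hi=-0.2378 |R|=0.7884
  mid=-1.80463 |R|=0.28611 →hi
  mid=-2.58806 |R|=0.74114 →hi
  mid=-2.97978 |R|=1.33506 →lo
  mid=-2.78392 |R|=0.99793 →hi
  mid=-2.88185 |R|=1.15560 →lo
  mid=-2.83288 |R|=1.07415 →lo
  mid=-2.80840 |R|=1.03540 →lo
  ...
  [-2.78545,-2.78526] ⇒ x*=-2.7853
So |R|<1 on (-2.7853, 0).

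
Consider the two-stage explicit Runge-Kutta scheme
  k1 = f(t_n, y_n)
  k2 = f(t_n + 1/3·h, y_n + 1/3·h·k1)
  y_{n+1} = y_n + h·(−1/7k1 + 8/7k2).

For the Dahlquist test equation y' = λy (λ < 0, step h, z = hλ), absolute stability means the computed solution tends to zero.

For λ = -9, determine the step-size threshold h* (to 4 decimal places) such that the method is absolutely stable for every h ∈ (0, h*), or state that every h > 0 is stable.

With y'=λy (z=hλ):
  k1=λy_n ⇒ h·k1=z·y_n;  k2=λ(1+1/3z)y_n ⇒ h·k2=z(1+1/3z)y_n
  y_{n+1}/y_n = 1 − 1/7z + 8/7z(1+1/3z) = 1 + z + 8/21z²
  ⇒ R(z) = 1 + z + 8/21z².

Find x<0 with |R(x)|<1.
x=-0.8: |R|=0.4438
R=1: x+8/21x²=0 ⇒ x=−21/8=-2.6250; min R=1−1/(4·8/21)=0.3438>−1
Confirm numerically:
  x=-2.547: |R|=0.92432 <1
  x=-2.541: |R|=0.91869 <1
  x=-1.588: |R|=0.37266 <1
  x=-3.157: |R|=1.63982 >1
  x=-2.799: |R|=1.18553 >1
  x=-2.720: |R|=1.09844 >1
So |R|<1 on (-2.6250, 0).

(-2.6250,0); λ=-9 ⇒ h* = (21/8)/9 = 0.2917.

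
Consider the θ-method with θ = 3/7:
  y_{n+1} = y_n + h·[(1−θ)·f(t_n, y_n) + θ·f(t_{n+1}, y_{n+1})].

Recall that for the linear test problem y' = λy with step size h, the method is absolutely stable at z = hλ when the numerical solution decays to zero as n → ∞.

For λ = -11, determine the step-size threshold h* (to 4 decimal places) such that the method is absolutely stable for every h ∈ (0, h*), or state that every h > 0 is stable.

(-14.0000,0); λ=-11 ⇒ h* = (14)/11 = 1.2727.

On y'=λy, z=hλ:
  y_{n+1} = y_n + z·[4/7·y_n + 3/7·y_{n+1}] ⇒ (1 − 3/7z)y_{n+1} = (1 + 4/7z)y_n
  ⇒ R(z) = (1 + 4/7z)/(1 − 3/7z).

Boundary: |R(x)|=1, x<0.
x=-0.35: |R|=0.6957
R=−1: 1+4/7x = −1+3/7x ⇒ -1/7x=2 ⇒ x=2/(-1/7)=-14.0000
Confirm numerically:
  x=-12.024: |R|=0.95412 <1
  x=-9.051: |R|=0.85509 <1
  x=-7.704: |R|=0.79091 <1
  x=-7.667: |R|=0.78891 <1
  x=-14.391: |R|=1.00779 >1
  x=-14.274: |R|=1.00550 >1
Stable set (-14.0000, 0).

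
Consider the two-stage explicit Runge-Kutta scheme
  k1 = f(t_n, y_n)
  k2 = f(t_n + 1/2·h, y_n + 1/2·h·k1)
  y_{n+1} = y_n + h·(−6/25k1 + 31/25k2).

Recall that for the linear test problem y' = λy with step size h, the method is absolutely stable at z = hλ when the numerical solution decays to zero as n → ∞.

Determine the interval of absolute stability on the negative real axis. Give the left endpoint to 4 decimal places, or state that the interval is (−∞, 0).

z∈(-1.6129,0).

Test eqn y'=λy, z=hλ:
  k1=λy_n ⇒ h·k1=z·y_n;  k2=λ(1+1/2z)y_n ⇒ h·k2=z(1+1/2z)y_n
  y_{n+1}/y_n = 1 − 6/25z + 31/25z(1+1/2z) = 1 + z + 31/50z²
  R(z) = 1 + z + 31/50z².

Boundary: |R(x)|=1, x<0.
x=-1.18: |R|=0.6833
R=1: x+31/50x²=0 ⇒ x=−50/31=-1.6129; min R=1−1/(4·31/50)=0.5968>−1
Confirm numerically:
  x=-1.413: |R|=0.82487 <1
  x=-1.239: |R|=0.71278 <1
  x=-1.161: |R|=0.67471 <1
  x=-1.934: |R|=1.38502 >1
  x=-1.797: |R|=1.20511 >1
Interval (-1.6129, 0).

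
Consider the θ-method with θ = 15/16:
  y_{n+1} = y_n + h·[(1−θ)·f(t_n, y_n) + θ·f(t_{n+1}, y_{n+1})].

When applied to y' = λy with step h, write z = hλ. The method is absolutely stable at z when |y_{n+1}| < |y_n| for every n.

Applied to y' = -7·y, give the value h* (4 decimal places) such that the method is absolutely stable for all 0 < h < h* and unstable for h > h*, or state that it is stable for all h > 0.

Test eqn y'=λy, z=hλ:
  y_{n+1} = y_n + z·[1/16·y_n + 15/16·y_{n+1}] ⇒ (1 − 15/16z)y_{n+1} = (1 + 1/16z)y_n
  R(z) = (1 + 1/16z)/(1 − 15/16z).

Need |R(x)|<1, x<0.
x=-0.5: |R|=0.6596
x=-2: |R|=0.3043
x=-10: |R|=0.0361
x=-100: |R|=0.0554
θ=15/16≥1/2 ⇒ |1+1/16x|<|1−15/16x| ∀x<0 ⇒ interval (−∞,0).

(−∞, 0) — no finite endpoint. Any h>0 works for λ=-7.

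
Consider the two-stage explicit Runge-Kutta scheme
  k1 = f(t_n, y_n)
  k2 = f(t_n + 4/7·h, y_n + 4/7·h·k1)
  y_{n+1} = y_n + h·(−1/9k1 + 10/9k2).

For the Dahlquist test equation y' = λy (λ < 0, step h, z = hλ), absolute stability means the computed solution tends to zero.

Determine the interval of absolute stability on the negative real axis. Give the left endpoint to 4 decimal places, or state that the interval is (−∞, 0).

(-1.5750, 0).

Set f=λy, z=hλ:
  k1=λy_n ⇒ h·k1=z·y_n;  k2=λ(1+4/7z)y_n ⇒ h·k2=z(1+4/7z)y_n
  y_{n+1}/y_n = 1 − 1/9z + 10/9z(1+4/7z) = 1 + z + 40/63z²
  Hence R(z) = 1 + z + 40/63z².

Boundary: |R(x)|=1, x<0.
x=-0.86: |R|=0.6096
R=1: x+40/63x²=0 ⇒ x=−63/40=-1.5750; min R=1−1/(4·40/63)=0.6062>−1
Confirm numerically:
  x=-1.289: |R|=0.76593 <1
  x=-1.102: |R|=0.66905 <1
  x=-1.055: |R|=0.65168 <1
  x=-0.911: |R|=0.61593 <1
  x=-2.045: |R|=1.61025 >1
  x=-2.002: |R|=1.54276 >1
  x=-1.953: |R|=1.46872 >1
Interval (-1.5750, 0).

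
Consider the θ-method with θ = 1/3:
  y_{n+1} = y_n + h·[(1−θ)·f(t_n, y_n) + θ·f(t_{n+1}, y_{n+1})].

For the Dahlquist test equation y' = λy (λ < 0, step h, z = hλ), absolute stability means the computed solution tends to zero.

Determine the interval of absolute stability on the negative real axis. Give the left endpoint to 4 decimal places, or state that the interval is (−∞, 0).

z∈(-6.0000,0).

Test eqn y'=λy, z=hλ:
  y_{n+1} = y_n + z·[2/3·y_n + 1/3·y_{n+1}] ⇒ (1 − 1/3z)y_{n+1} = (1 + 2/3z)y_n
  so R(z) = (1 + 2/3z)/(1 − 1/3z).

Boundary: |R(x)|=1, x<0.
x=-0.63: |R|=0.4793
R=−1: 1+2/3x = −1+1/3x ⇒ -1/3x=2 ⇒ x=2/(-1/3)=-6.0000
Confirm numerically:
  x=-4.994: |R|=0.87416 <1
  x=-3.353: |R|=0.58335 <1
  x=-2.824: |R|=0.45467 <1
  x=-6.246: |R|=1.02661 >1
  x=-6.123: |R|=1.01348 >1
So |R|<1 on (-6.0000, 0).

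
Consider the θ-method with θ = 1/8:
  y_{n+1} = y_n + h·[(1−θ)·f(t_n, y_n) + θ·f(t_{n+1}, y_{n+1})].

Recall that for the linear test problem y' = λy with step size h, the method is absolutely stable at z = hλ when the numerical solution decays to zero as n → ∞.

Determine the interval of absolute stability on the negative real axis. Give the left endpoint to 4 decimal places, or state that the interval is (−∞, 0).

z∈(-2.6667,0).

With y'=λy (z=hλ):
  y_{n+1} = y_n + z·[7/8·y_n + 1/8·y_{n+1}] ⇒ (1 − 1/8z)y_{n+1} = (1 + 7/8z)y_n
  so R(z) = (1 + 7/8z)/(1 − 1/8z).

Find x<0 with |R(x)|<1.
x=-0.64: |R|=0.4074
R=−1: 1+7/8x = −1+1/8x ⇒ -3/4x=2 ⇒ x=2/(-3/4)=-2.6667
Confirm numerically:
  x=-2.632: |R|=0.98044 <1
  x=-2.103: |R|=0.66525 <1
  x=-2.001: |R|=0.60064 <1
  x=-1.556: |R|=0.30264 <1
  x=-3.055: |R|=1.21076 >1
  x=-2.999: |R|=1.18129 >1
  x=-2.711: |R|=1.02483 >1
Stable set (-2.6667, 0).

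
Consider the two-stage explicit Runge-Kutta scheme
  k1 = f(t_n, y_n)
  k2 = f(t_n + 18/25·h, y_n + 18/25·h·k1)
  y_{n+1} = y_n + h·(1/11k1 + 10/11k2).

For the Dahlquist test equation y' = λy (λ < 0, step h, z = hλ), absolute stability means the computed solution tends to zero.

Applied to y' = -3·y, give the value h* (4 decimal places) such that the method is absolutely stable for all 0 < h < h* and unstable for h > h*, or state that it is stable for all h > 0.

Set f=λy, z=hλ:
  k1=λy_n ⇒ h·k1=z·y_n;  k2=λ(1+18/25z)y_n ⇒ h·k2=z(1+18/25z)y_n
  y_{n+1}/y_n = 1 + 1/11z + 10/11z(1+18/25z) = 1 + z + 36/55z²
  Hence R(z) = 1 + z + 36/55z².

Find x<0 with |R(x)|<1.
x=-0.72: |R|=0.6193
R=1: x+36/55x²=0 ⇒ x=−55/36=-1.5278; min R=1−1/(4·36/55)=0.6181>−1
Confirm numerically:
  x=-1.481: |R|=0.95465 <1
  x=-1.110: |R|=0.69647 <1
  x=-1.097: |R|=0.69069 <1
  x=-0.880: |R|=0.62688 <1
  x=-1.966: |R|=1.56392 >1
  x=-1.588: |R|=1.06260 >1
So |R|<1 on (-1.5278, 0).

(-1.5278,0); λ=-3 ⇒ h* = (55/36)/3 = 0.5093.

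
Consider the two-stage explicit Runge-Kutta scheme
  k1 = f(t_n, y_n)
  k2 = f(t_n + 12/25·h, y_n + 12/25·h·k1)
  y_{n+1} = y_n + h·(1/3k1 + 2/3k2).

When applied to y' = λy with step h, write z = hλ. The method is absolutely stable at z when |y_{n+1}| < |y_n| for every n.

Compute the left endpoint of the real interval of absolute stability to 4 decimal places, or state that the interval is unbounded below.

left endpoint -3.1250.

Set f=λy, z=hλ:
  k1=λy_n ⇒ h·k1=z·y_n;  k2=λ(1+12/25z)y_n ⇒ h·k2=z(1+12/25z)y_n
  y_{n+1}/y_n = 1 + 1/3z + 2/3z(1+12/25z) = 1 + z + 8/25z²
  R(z) = 1 + z + 8/25z².

Find x<0 with |R(x)|<1.
x=-0.82: |R|=0.3952
R=1: x+8/25x²=0 ⇒ x=−25/8=-3.1250; min R=1−1/(4·8/25)=0.2188>−1
Confirm numerically:
  x=-2.804: |R|=0.71197 <1
  x=-2.228: |R|=0.36047 <1
  x=-1.970: |R|=0.27189 <1
  x=-3.194: |R|=1.07052 >1
  x=-3.177: |R|=1.05287 >1
So |R|<1 on (-3.1250, 0).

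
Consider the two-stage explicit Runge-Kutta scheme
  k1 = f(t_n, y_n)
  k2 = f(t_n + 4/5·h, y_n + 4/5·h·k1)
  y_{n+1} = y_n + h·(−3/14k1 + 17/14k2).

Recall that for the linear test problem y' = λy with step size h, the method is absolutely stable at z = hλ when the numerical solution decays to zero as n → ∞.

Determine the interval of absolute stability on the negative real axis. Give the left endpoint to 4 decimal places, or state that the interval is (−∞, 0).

Set f=λy, z=hλ:
  k1=λy_n ⇒ h·k1=z·y_n;  k2=λ(1+4/5z)y_n ⇒ h·k2=z(1+4/5z)y_n
  y_{n+1}/y_n = 1 − 3/14z + 17/14z(1+4/5z) = 1 + z + 34/35z²
  ⇒ R(z) = 1 + z + 34/35z².

Find x<0 with |R(x)|<1.
x=-0.79: |R|=0.8163
R=1: x+34/35x²=0 ⇒ x=−35/34=-1.0294; min R=1−1/(4·34/35)=0.7426>−1
Confirm numerically:
  x=-0.700: |R|=0.77600 <1
  x=-0.691: |R|=0.77284 <1
  x=-0.542: |R|=0.74337 <1
  x=-1.359: |R|=1.43511 >1
  x=-1.333: |R|=1.39312 >1
  x=-1.282: |R|=1.31457 >1
Interval (-1.0294, 0).

z∈(-1.0294,0).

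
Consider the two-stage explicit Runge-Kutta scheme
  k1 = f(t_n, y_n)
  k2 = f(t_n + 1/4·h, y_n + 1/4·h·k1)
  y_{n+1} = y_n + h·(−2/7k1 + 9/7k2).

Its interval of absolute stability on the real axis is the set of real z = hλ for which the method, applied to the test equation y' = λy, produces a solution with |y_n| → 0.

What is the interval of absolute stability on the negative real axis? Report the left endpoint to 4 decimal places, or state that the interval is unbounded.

(-3.1111, 0).

On y'=λy, z=hλ:
  k1=λy_n ⇒ h·k1=z·y_n;  k2=λ(1+1/4z)y_n ⇒ h·k2=z(1+1/4z)y_n
  y_{n+1}/y_n = 1 − 2/7z + 9/7z(1+1/4z) = 1 + z + 9/28z²
  Hence R(z) = 1 + z + 9/28z².

Need |R(x)|<1, x<0.
x=-1.15: |R|=0.2751
R=1: x+9/28x²=0 ⇒ x=−28/9=-3.1111; min R=1−1/(4·9/28)=0.2222>−1
Confirm numerically:
  x=-2.900: |R|=0.80321 <1
  x=-2.253: |R|=0.37857 <1
  x=-1.502: |R|=0.22314 <1
  x=-3.421: |R|=1.34076 >1
  x=-3.234: |R|=1.12774 >1
So |R|<1 on (-3.1111, 0).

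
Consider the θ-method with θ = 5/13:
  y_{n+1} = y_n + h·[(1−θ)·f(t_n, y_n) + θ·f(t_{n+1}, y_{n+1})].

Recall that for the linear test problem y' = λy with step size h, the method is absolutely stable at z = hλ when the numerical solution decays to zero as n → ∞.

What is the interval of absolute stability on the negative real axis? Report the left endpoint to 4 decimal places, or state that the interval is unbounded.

z∈(-8.6667,0).

Test eqn y'=λy, z=hλ:
  y_{n+1} = y_n + z·[8/13·y_n + 5/13·y_{n+1}] ⇒ (1 − 5/13z)y_{n+1} = (1 + 8/13z)y_n
  Hence R(z) = (1 + 8/13z)/(1 − 5/13z).

Need |R(x)|<1, x<0.
x=-0.93: |R|=0.3150
R=−1: 1+8/13x = −1+5/13x ⇒ -3/13x=2 ⇒ x=2/(-3/13)=-8.6667
Confirm numerically:
  x=-7.707: |R|=0.94414 <1
  x=-6.352: |R|=0.84486 <1
  x=-4.993: |R|=0.70971 <1
  x=-4.926: |R|=0.70178 <1
  x=-9.178: |R|=1.02605 >1
  x=-9.019: |R|=1.01819 >1
  x=-8.883: |R|=1.01130 >1
So |R|<1 on (-8.6667, 0).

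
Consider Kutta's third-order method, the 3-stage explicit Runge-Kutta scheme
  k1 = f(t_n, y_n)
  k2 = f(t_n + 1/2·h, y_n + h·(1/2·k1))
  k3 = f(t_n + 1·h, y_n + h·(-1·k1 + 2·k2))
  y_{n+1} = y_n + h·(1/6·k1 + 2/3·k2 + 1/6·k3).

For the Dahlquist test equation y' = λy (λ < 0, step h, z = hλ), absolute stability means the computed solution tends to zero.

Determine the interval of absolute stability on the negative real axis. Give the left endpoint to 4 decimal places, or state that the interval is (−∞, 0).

Test eqn y'=λy, z=hλ:
  order 3, 3-stage ⇒ R(z)=1+z+z^2/2+z^3/6
  (e.g. R(-1.12)=0.27305, |R|=0.27305)

Solve |R(x)|<1 on ℝ⁻.
x=-1.12: |R|=0.2730
|R(-2.22)|=0.5793 |R(-1)|=0.3333 |R(-0.65)|=0.5155
Bisect:
  x_lo=-3.3851 |R|=3.1206  x_hi=-0.1142 |R|=0.8921
  mid=-1.74966 |R|=0.11171 →hi
  mid=-2.56738 |R|=1.09211 →lo
  mid=-2.15852 |R|=0.50508 →hi
  mid=-2.36295 |R|=0.77012 →hi
  mid=-2.46516 |R|=0.92346 →hi
  mid=-2.51627 |R|=1.00581 →lo
  mid=-2.49072 |R|=0.96415 →hi
  mid=-2.50349 |R|=0.98485 →hi
  mid=-2.50988 |R|=0.99530 →hi
  ...
  [-2.51288,-2.51268] ⇒ x*=-2.5127
Interval (-2.5127, 0).

z∈(-2.5127,0).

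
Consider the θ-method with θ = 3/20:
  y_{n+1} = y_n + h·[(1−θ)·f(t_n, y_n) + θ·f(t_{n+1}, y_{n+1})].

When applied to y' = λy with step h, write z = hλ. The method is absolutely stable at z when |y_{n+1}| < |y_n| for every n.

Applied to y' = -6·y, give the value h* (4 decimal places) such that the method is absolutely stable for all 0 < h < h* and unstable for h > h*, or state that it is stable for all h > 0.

(-2.8571,0); λ=-6 ⇒ h* = (20/7)/6 = 0.4762.

On y'=λy, z=hλ:
  y_{n+1} = y_n + z·[17/20·y_n + 3/20·y_{n+1}] ⇒ (1 − 3/20z)y_{n+1} = (1 + 17/20z)y_n
  R(z) = (1 + 17/20z)/(1 − 3/20z).

Boundary: |R(x)|=1, x<0.
x=-0.69: |R|=0.3747
R=−1: 1+17/20x = −1+3/20x ⇒ -7/10x=2 ⇒ x=2/(-7/10)=-2.8571
Confirm numerically:
  x=-2.556: |R|=0.84762 <1
  x=-2.384: |R|=0.75604 <1
  x=-2.370: |R|=0.74843 <1
  x=-3.162: |R|=1.14475 >1
  x=-2.975: |R|=1.05704 >1
  x=-2.924: |R|=1.03253 >1
Stable set (-2.8571, 0).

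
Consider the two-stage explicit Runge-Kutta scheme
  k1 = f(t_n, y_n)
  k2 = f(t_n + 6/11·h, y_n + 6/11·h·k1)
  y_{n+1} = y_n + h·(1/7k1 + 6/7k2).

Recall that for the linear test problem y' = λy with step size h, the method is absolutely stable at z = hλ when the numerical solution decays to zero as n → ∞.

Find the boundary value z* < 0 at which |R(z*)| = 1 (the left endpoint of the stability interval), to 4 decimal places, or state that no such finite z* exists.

Test eqn y'=λy, z=hλ:
  k1=λy_n ⇒ h·k1=z·y_n;  k2=λ(1+6/11z)y_n ⇒ h·k2=z(1+6/11z)y_n
  y_{n+1}/y_n = 1 + 1/7z + 6/7z(1+6/11z) = 1 + z + 36/77z²
  R(z) = 1 + z + 36/77z².

Boundary: |R(x)|=1, x<0.
x=-0.73: |R|=0.5191
R=1: x+36/77x²=0 ⇒ x=−77/36=-2.1389; min R=1−1/(4·36/77)=0.4653>−1
Confirm numerically:
  x=-1.927: |R|=0.80910 <1
  x=-1.742: |R|=0.67676 <1
  x=-1.483: |R|=0.54524 <1
  x=-2.218: |R|=1.08204 >1
  x=-2.164: |R|=1.02541 >1
So |R|<1 on (-2.1389, 0).

left endpoint -2.1389.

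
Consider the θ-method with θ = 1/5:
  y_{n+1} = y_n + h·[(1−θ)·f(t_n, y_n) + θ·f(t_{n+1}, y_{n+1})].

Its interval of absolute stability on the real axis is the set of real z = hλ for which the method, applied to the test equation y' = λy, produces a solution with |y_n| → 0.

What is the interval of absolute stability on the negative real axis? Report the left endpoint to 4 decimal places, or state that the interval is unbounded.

Set f=λy, z=hλ:
  y_{n+1} = y_n + z·[4/5·y_n + 1/5·y_{n+1}] ⇒ (1 − 1/5z)y_{n+1} = (1 + 4/5z)y_n
  R(z) = (1 + 4/5z)/(1 − 1/5z).

Boundary: |R(x)|=1, x<0.
x=-0.45: |R|=0.5872
R=−1: 1+4/5x = −1+1/5x ⇒ -3/5x=2 ⇒ x=2/(-3/5)=-3.3333
Confirm numerically:
  x=-2.708: |R|=0.75662 <1
  x=-1.528: |R|=0.17034 <1
  x=-1.479: |R|=0.14138 <1
  x=-3.841: |R|=1.17227 >1
  x=-3.465: |R|=1.04666 >1
  x=-3.409: |R|=1.02699 >1
Stable set (-3.3333, 0).

(-3.3333, 0).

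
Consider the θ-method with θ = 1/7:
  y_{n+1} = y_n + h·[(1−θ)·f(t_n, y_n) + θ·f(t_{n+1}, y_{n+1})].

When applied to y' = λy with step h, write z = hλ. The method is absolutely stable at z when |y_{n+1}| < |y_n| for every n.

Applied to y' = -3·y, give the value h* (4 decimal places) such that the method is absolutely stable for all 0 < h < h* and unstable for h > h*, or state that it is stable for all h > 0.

(-2.8000,0); λ=-3 ⇒ h* = (14/5)/3 = 0.9333.

With y'=λy (z=hλ):
  y_{n+1} = y_n + z·[6/7·y_n + 1/7·y_{n+1}] ⇒ (1 − 1/7z)y_{n+1} = (1 + 6/7z)y_n
  Hence R(z) = (1 + 6/7z)/(1 − 1/7z).

Find x<0 with |R(x)|<1.
x=-1.73: |R|=0.3872
R=−1: 1+6/7x = −1+1/7x ⇒ -5/7x=2 ⇒ x=2/(-5/7)=-2.8000
Confirm numerically:
  x=-2.653: |R|=0.92386 <1
  x=-2.284: |R|=0.72210 <1
  x=-2.112: |R|=0.62248 <1
  x=-2.086: |R|=0.60709 <1
  x=-3.102: |R|=1.14948 >1
  x=-2.906: |R|=1.05350 >1
So |R|<1 on (-2.8000, 0).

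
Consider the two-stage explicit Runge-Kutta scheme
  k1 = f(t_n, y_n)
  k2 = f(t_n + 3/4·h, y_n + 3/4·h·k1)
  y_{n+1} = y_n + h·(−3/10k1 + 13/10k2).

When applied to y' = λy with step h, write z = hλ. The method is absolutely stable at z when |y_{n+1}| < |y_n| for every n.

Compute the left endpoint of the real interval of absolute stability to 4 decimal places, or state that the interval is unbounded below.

Set f=λy, z=hλ:
  k1=λy_n ⇒ h·k1=z·y_n;  k2=λ(1+3/4z)y_n ⇒ h·k2=z(1+3/4z)y_n
  y_{n+1}/y_n = 1 − 3/10z + 13/10z(1+3/4z) = 1 + z + 39/40z²
  ⇒ R(z) = 1 + z + 39/40z².

Solve |R(x)|<1 on ℝ⁻.
x=-0.86: |R|=0.8611
R=1: x+39/40x²=0 ⇒ x=−40/39=-1.0256; min R=1−1/(4·39/40)=0.7436>−1
Confirm numerically:
  x=-0.851: |R|=0.85510 <1
  x=-0.837: |R|=0.84605 <1
  x=-0.576: |R|=0.74748 <1
  x=-0.556: |R|=0.74541 <1
  x=-1.295: |R|=1.34010 >1
  x=-1.111: |R|=1.09246 >1
So |R|<1 on (-1.0256, 0).

left endpoint -1.0256.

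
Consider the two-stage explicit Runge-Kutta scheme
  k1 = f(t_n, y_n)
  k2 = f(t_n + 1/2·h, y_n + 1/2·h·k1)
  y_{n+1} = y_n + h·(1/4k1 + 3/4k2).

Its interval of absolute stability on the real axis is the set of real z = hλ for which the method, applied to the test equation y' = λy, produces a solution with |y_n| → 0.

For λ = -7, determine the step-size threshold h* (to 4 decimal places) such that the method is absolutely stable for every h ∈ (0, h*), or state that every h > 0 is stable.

On y'=λy, z=hλ:
  k1=λy_n ⇒ h·k1=z·y_n;  k2=λ(1+1/2z)y_n ⇒ h·k2=z(1+1/2z)y_n
  y_{n+1}/y_n = 1 + 1/4z + 3/4z(1+1/2z) = 1 + z + 3/8z²
  so R(z) = 1 + z + 3/8z².

Need |R(x)|<1, x<0.
x=-0.33: |R|=0.7108
R=1: x+3/8x²=0 ⇒ x=−8/3=-2.6667; min R=1−1/(4·3/8)=0.3333>−1
Confirm numerically:
  x=-1.955: |R|=0.47826 <1
  x=-1.390: |R|=0.33454 <1
  x=-1.226: |R|=0.33765 <1
  x=-2.917: |R|=1.27383 >1
  x=-2.707: |R|=1.04094 >1
Stable set (-2.6667, 0).

(-2.6667,0); λ=-7 ⇒ h* = (8/3)/7 = 0.3810.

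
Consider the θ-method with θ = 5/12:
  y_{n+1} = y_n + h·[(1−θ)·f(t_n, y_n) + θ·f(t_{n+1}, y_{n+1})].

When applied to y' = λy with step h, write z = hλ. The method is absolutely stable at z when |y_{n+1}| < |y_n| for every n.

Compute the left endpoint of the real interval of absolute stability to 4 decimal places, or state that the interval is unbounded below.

left endpoint -12.0000.

On y'=λy, z=hλ:
  y_{n+1} = y_n + z·[7/12·y_n + 5/12·y_{n+1}] ⇒ (1 − 5/12z)y_{n+1} = (1 + 7/12z)y_n
  Hence R(z) = (1 + 7/12z)/(1 − 5/12z).

Solve |R(x)|<1 on ℝ⁻.
x=-0.59: |R|=0.5264
R=−1: 1+7/12x = −1+5/12x ⇒ -1/6x=2 ⇒ x=2/(-1/6)=-12.0000
Confirm numerically:
  x=-11.249: |R|=0.97799 <1
  x=-8.414: |R|=0.86736 <1
  x=-5.086: |R|=0.63056 <1
  x=-12.397: |R|=1.01073 >1
  x=-12.331: |R|=1.00899 >1
  x=-12.032: |R|=1.00089 >1
So |R|<1 on (-12.0000, 0).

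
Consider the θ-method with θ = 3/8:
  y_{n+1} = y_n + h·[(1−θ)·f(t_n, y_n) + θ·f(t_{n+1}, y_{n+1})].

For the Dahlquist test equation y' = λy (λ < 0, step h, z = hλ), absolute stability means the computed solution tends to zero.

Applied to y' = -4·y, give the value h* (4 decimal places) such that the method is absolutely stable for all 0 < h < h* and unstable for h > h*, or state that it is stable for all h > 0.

(-8.0000,0); λ=-4 ⇒ h* = (8)/4 = 2.0000.

Set f=λy, z=hλ:
  y_{n+1} = y_n + z·[5/8·y_n + 3/8·y_{n+1}] ⇒ (1 − 3/8z)y_{n+1} = (1 + 5/8z)y_n
  R(z) = (1 + 5/8z)/(1 − 3/8z).

Solve |R(x)|<1 on ℝ⁻.
x=-0.76: |R|=0.4086
R=−1: 1+5/8x = −1+3/8x ⇒ -1/4x=2 ⇒ x=2/(-1/4)=-8.0000
Confirm numerically:
  x=-6.218: |R|=0.86629 <1
  x=-6.111: |R|=0.85653 <1
  x=-5.246: |R|=0.76797 <1
  x=-5.023: |R|=0.74190 <1
  x=-8.202: |R|=1.01239 >1
  x=-8.159: |R|=1.00979 >1
  x=-8.069: |R|=1.00428 >1
Interval (-8.0000, 0).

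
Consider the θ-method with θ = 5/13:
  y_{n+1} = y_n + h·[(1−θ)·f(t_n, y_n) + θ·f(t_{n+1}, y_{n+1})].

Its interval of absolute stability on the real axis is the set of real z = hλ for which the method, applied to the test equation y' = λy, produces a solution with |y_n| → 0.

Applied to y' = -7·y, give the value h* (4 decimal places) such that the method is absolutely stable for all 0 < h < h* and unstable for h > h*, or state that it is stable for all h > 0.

(-8.6667,0); λ=-7 ⇒ h* = (26/3)/7 = 1.2381.

Test eqn y'=λy, z=hλ:
  y_{n+1} = y_n + z·[8/13·y_n + 5/13·y_{n+1}] ⇒ (1 − 5/13z)y_{n+1} = (1 + 8/13z)y_n
  so R(z) = (1 + 8/13z)/(1 − 5/13z).

Solve |R(x)|<1 on ℝ⁻.
x=-1.16: |R|=0.1979
R=−1: 1+8/13x = −1+5/13x ⇒ -3/13x=2 ⇒ x=2/(-3/13)=-8.6667
Confirm numerically:
  x=-8.632: |R|=0.99815 <1
  x=-6.949: |R|=0.89207 <1
  x=-6.715: |R|=0.87429 <1
  x=-5.803: |R|=0.79553 <1
  x=-9.107: |R|=1.02257 >1
  x=-9.002: |R|=1.01734 >1
  x=-8.759: |R|=1.00488 >1
Interval (-8.6667, 0).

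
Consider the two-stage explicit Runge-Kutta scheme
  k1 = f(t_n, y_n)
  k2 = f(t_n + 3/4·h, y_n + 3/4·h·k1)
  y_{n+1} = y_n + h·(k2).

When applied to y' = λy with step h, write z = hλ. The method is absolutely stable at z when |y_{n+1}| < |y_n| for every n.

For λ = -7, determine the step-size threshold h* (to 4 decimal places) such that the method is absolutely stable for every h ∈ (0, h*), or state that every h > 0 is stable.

(-1.3333,0); λ=-7 ⇒ h* = (4/3)/7 = 0.1905.

With y'=λy (z=hλ):
  k1=λy_n ⇒ h·k1=z·y_n;  k2=λ(1+3/4z)y_n ⇒ h·k2=z(1+3/4z)y_n
  y_{n+1}/y_n = 1 + z(1+3/4z) = 1 + z + 3/4z²
  so R(z) = 1 + z + 3/4z².

Solve |R(x)|<1 on ℝ⁻.
x=-0.69: |R|=0.6671
R=1: x+3/4x²=0 ⇒ x=−4/3=-1.3333; min R=1−1/(4·3/4)=0.6667>−1
Confirm numerically:
  x=-1.269: |R|=0.93877 <1
  x=-1.154: |R|=0.84479 <1
  x=-0.915: |R|=0.71292 <1
  x=-0.855: |R|=0.69327 <1
  x=-1.653: |R|=1.39631 >1
  x=-1.483: |R|=1.16647 >1
Interval (-1.3333, 0).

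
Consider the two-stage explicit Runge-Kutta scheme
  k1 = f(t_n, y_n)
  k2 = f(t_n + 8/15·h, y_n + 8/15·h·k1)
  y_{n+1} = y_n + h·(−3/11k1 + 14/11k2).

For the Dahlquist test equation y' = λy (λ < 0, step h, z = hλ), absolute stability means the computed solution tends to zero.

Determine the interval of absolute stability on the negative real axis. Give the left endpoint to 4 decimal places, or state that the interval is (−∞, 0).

On y'=λy, z=hλ:
  k1=λy_n ⇒ h·k1=z·y_n;  k2=λ(1+8/15z)y_n ⇒ h·k2=z(1+8/15z)y_n
  y_{n+1}/y_n = 1 − 3/11z + 14/11z(1+8/15z) = 1 + z + 112/165z²
  Hence R(z) = 1 + z + 112/165z².

Find x<0 with |R(x)|<1.
x=-1.06: |R|=0.7027
R=1: x+112/165x²=0 ⇒ x=−165/112=-1.4732; min R=1−1/(4·112/165)=0.6317>−1
Confirm numerically:
  x=-1.333: |R|=0.87313 <1
  x=-1.274: |R|=0.82772 <1
  x=-0.789: |R|=0.63356 <1
  x=-0.717: |R|=0.63196 <1
  x=-1.893: |R|=1.53940 >1
  x=-1.828: |R|=1.44023 >1
Interval (-1.4732, 0).

z∈(-1.4732,0).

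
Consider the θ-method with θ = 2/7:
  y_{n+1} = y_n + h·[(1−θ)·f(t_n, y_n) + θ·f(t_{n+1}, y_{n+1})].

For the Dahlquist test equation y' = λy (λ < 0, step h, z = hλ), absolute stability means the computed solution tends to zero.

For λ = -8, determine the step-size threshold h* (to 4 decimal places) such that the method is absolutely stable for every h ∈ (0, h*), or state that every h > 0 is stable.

(-4.6667,0); λ=-8 ⇒ h* = (14/3)/8 = 0.5833.

Test eqn y'=λy, z=hλ:
  y_{n+1} = y_n + z·[5/7·y_n + 2/7·y_{n+1}] ⇒ (1 − 2/7z)y_{n+1} = (1 + 5/7z)y_n
  Hence R(z) = (1 + 5/7z)/(1 − 2/7z).

Find x<0 with |R(x)|<1.
x=-1.72: |R|=0.1533
R=−1: 1+5/7x = −1+2/7x ⇒ -3/7x=2 ⇒ x=2/(-3/7)=-4.6667
Confirm numerically:
  x=-2.687: |R|=0.52004 <1
  x=-2.488: |R|=0.45424 <1
  x=-2.011: |R|=0.27717 <1
  x=-5.227: |R|=1.09631 >1
  x=-5.168: |R|=1.08676 >1
  x=-4.986: |R|=1.05645 >1
Stable set (-4.6667, 0).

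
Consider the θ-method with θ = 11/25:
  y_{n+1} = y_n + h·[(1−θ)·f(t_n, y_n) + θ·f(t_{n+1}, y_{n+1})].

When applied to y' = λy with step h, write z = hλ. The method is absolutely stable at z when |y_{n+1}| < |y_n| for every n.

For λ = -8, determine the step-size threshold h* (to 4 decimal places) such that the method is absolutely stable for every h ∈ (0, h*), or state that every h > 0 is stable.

(-16.6667,0); λ=-8 ⇒ h* = (50/3)/8 = 2.0833.

Set f=λy, z=hλ:
  y_{n+1} = y_n + z·[14/25·y_n + 11/25·y_{n+1}] ⇒ (1 − 11/25z)y_{n+1} = (1 + 14/25z)y_n
  R(z) = (1 + 14/25z)/(1 − 11/25z).

Boundary: |R(x)|=1, x<0.
x=-0.53: |R|=0.5702
R=−1: 1+14/25x = −1+11/25x ⇒ -3/25x=2 ⇒ x=2/(-3/25)=-16.6667
Confirm numerically:
  x=-15.210: |R|=0.97728 <1
  x=-14.546: |R|=0.96561 <1
  x=-13.813: |R|=0.95162 <1
  x=-11.780: |R|=0.90516 <1
  x=-17.201: |R|=1.00748 >1
  x=-17.016: |R|=1.00494 >1
  x=-16.700: |R|=1.00048 >1
Stable set (-16.6667, 0).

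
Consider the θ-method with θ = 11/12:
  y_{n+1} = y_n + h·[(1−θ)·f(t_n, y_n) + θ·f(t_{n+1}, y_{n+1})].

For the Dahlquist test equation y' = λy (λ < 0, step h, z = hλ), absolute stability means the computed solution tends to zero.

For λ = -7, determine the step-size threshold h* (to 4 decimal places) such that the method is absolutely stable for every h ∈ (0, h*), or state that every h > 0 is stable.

interval (−∞, 0). Any h>0 works for λ=-7.

With y'=λy (z=hλ):
  y_{n+1} = y_n + z·[1/12·y_n + 11/12·y_{n+1}] ⇒ (1 − 11/12z)y_{n+1} = (1 + 1/12z)y_n
  so R(z) = (1 + 1/12z)/(1 − 11/12z).

Find x<0 with |R(x)|<1.
x=-1.78: |R|=0.3236
x=-2: |R|=0.2941
x=-10: |R|=0.0164
x=-100: |R|=0.0791
θ=11/12≥1/2 ⇒ |1+1/12x|<|1−11/12x| ∀x<0 ⇒ stable on all of ℝ⁻.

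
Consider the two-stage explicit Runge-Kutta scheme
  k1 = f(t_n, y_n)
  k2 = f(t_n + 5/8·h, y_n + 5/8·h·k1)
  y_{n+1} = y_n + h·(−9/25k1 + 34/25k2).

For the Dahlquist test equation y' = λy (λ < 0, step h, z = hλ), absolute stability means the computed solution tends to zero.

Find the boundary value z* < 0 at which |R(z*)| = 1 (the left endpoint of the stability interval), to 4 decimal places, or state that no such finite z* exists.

Set f=λy, z=hλ:
  k1=λy_n ⇒ h·k1=z·y_n;  k2=λ(1+5/8z)y_n ⇒ h·k2=z(1+5/8z)y_n
  y_{n+1}/y_n = 1 − 9/25z + 34/25z(1+5/8z) = 1 + z + 17/20z²
  ⇒ R(z) = 1 + z + 17/20z².

Need |R(x)|<1, x<0.
x=-1.56: |R|=1.5086
R=1: x+17/20x²=0 ⇒ x=−20/17=-1.1765; min R=1−1/(4·17/20)=0.7059>−1
Confirm numerically:
  x=-1.052: |R|=0.88870 <1
  x=-0.894: |R|=0.78535 <1
  x=-0.504: |R|=0.71191 <1
  x=-1.627: |R|=1.62306 >1
  x=-1.621: |R|=1.61249 >1
  x=-1.209: |R|=1.03343 >1
So |R|<1 on (-1.1765, 0).

left endpoint -1.1765.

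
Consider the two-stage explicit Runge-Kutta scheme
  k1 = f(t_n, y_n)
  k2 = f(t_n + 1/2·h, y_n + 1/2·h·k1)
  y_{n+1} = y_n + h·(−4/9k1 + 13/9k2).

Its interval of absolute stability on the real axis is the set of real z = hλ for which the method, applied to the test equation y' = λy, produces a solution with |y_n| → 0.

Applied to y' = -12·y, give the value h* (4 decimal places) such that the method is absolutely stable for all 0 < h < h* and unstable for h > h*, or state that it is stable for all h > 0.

(-1.3846,0); λ=-12 ⇒ h* = (18/13)/12 = 0.1154.

Test eqn y'=λy, z=hλ:
  k1=λy_n ⇒ h·k1=z·y_n;  k2=λ(1+1/2z)y_n ⇒ h·k2=z(1+1/2z)y_n
  y_{n+1}/y_n = 1 − 4/9z + 13/9z(1+1/2z) = 1 + z + 13/18z²
  Hence R(z) = 1 + z + 13/18z².

Boundary: |R(x)|=1, x<0.
x=-0.59: |R|=0.6614
R=1: x+13/18x²=0 ⇒ x=−18/13=-1.3846; min R=1−1/(4·13/18)=0.6538>−1
Confirm numerically:
  x=-0.849: |R|=0.67158 <1
  x=-0.689: |R|=0.65385 <1
  x=-0.684: |R|=0.65390 <1
  x=-0.598: |R|=0.66027 <1
  x=-1.978: |R|=1.84768 >1
  x=-1.863: |R|=1.64367 >1
So |R|<1 on (-1.3846, 0).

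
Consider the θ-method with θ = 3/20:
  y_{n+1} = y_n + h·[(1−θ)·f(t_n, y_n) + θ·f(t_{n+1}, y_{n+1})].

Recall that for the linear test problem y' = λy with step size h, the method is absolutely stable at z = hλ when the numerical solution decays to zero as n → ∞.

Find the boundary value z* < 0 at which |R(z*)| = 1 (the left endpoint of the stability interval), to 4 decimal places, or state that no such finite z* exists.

z* = -2.8571.

Set f=λy, z=hλ:
  y_{n+1} = y_n + z·[17/20·y_n + 3/20·y_{n+1}] ⇒ (1 − 3/20z)y_{n+1} = (1 + 17/20z)y_n
  Hence R(z) = (1 + 17/20z)/(1 − 3/20z).

Find x<0 with |R(x)|<1.
x=-1.28: |R|=0.0738
R=−1: 1+17/20x = −1+3/20x ⇒ -7/10x=2 ⇒ x=2/(-7/10)=-2.8571
Confirm numerically:
  x=-2.696: |R|=0.91968 <1
  x=-2.146: |R|=0.62342 <1
  x=-1.455: |R|=0.19434 <1
  x=-1.319: |R|=0.10114 <1
  x=-3.278: |R|=1.19749 >1
  x=-3.198: |R|=1.16125 >1
Stable set (-2.8571, 0).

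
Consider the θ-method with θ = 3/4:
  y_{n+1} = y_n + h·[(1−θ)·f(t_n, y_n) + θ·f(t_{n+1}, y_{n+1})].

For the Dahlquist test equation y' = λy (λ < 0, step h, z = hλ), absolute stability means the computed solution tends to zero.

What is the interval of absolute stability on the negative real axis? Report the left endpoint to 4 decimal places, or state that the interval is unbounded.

(−∞, 0) — no finite endpoint.

Set f=λy, z=hλ:
  y_{n+1} = y_n + z·[1/4·y_n + 3/4·y_{n+1}] ⇒ (1 − 3/4z)y_{n+1} = (1 + 1/4z)y_n
  ⇒ R(z) = (1 + 1/4z)/(1 − 3/4z).

Need |R(x)|<1, x<0.
x=-0.99: |R|=0.4319
x=-2: |R|=0.2000
x=-10: |R|=0.1765
x=-100: |R|=0.3158
θ=3/4≥1/2 ⇒ |1+1/4x|<|1−3/4x| ∀x<0 ⇒ stable on all of ℝ⁻.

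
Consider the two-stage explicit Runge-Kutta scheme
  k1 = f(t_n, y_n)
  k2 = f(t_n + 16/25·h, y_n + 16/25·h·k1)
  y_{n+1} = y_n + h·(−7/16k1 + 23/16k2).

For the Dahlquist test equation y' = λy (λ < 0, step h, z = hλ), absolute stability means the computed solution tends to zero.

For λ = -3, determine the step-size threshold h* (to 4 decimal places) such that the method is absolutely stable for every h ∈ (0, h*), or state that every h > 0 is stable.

(-1.0870,0); λ=-3 ⇒ h* = (25/23)/3 = 0.3623.

Set f=λy, z=hλ:
  k1=λy_n ⇒ h·k1=z·y_n;  k2=λ(1+16/25z)y_n ⇒ h·k2=z(1+16/25z)y_n
  y_{n+1}/y_n = 1 − 7/16z + 23/16z(1+16/25z) = 1 + z + 23/25z²
  Hence R(z) = 1 + z + 23/25z².

Boundary: |R(x)|=1, x<0.
x=-0.6: |R|=0.7312
R=1: x+23/25x²=0 ⇒ x=−25/23=-1.0870; min R=1−1/(4·23/25)=0.7283>−1
Confirm numerically:
  x=-0.740: |R|=0.76379 <1
  x=-0.733: |R|=0.76131 <1
  x=-0.490: |R|=0.73089 <1
  x=-1.565: |R|=1.68829 >1
  x=-1.150: |R|=1.06670 >1
  x=-1.130: |R|=1.04475 >1
So |R|<1 on (-1.0870, 0).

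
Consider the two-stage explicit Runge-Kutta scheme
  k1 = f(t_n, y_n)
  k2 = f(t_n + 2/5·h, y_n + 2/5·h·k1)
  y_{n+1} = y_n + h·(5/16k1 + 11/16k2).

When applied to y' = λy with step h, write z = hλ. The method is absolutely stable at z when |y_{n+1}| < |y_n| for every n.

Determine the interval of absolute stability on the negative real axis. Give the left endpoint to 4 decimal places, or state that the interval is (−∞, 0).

Test eqn y'=λy, z=hλ:
  k1=λy_n ⇒ h·k1=z·y_n;  k2=λ(1+2/5z)y_n ⇒ h·k2=z(1+2/5z)y_n
  y_{n+1}/y_n = 1 + 5/16z + 11/16z(1+2/5z) = 1 + z + 11/40z²
  Hence R(z) = 1 + z + 11/40z².

Boundary: |R(x)|=1, x<0.
x=-1.49: |R|=0.1205
R=1: x+11/40x²=0 ⇒ x=−40/11=-3.6364; min R=1−1/(4·11/40)=0.0909>−1
Confirm numerically:
  x=-2.951: |R|=0.44381 <1
  x=-2.718: |R|=0.31357 <1
  x=-2.702: |R|=0.30572 <1
  x=-1.868: |R|=0.09159 <1
  x=-4.190: |R|=1.63793 >1
  x=-3.900: |R|=1.28275 >1
So |R|<1 on (-3.6364, 0).

(-3.6364, 0).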